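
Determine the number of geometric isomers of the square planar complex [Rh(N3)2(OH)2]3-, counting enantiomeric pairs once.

In a square planar complex each vertex has one trans partner and two cis neighbours.
Systematic placement gives 2 geometric isomers: N3 cis; N3 trans.

2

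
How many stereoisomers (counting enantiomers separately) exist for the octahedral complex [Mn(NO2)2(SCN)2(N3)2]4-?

An octahedron has six vertices in three trans pairs; every non-trans pair is cis.
There are 5 geometric isomers: NO2 trans, SCN trans, N3 trans; NO2 cis, SCN cis, N3 trans; NO2 cis, SCN trans, N3 cis; NO2 cis, SCN cis, N3 cis (chiral); NO2 trans, SCN cis, N3 cis.
One of these lacks any improper symmetry element and so occurs as an enantiomeric pair, giving 5 + 1 = 6 stereoisomers in total.

6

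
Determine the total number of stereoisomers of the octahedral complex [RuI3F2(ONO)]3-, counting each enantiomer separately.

Systematic placement gives 3 geometric isomers: I mer, F trans; I fac, F cis; I mer, F cis.
Each arrangement has an internal mirror plane or centre of symmetry, so none is chiral.

3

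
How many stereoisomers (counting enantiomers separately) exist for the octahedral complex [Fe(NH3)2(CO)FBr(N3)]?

15

An octahedron has six vertices in three trans pairs; every non-trans pair is cis.
Exhaustive case analysis gives 9 geometric isomers.
Of these, 6 lack any improper symmetry element and so occur as enantiomeric pairs, giving 9 + 6 = 15 stereoisomers in total.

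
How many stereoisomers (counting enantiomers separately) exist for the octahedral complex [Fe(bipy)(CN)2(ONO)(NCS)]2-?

6

In an octahedral complex each vertex has one trans partner and four cis neighbours.
Each bipy is bidentate and must span two cis positions.
There are 4 geometric isomers: CN trans; CN cis (3 arrangements, 2 chiral).
Of these, 2 lack any improper symmetry element and so occur as enantiomeric pairs, giving 4 + 2 = 6 stereoisomers in total.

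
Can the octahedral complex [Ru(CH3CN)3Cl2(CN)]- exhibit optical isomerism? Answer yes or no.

An octahedron has six vertices in three trans pairs; every non-trans pair is cis.
Systematic placement gives 3 geometric isomers: CH3CN mer, Cl trans; CH3CN mer, Cl cis; CH3CN fac, Cl cis.
Each arrangement has an internal mirror plane or centre of symmetry, so none is chiral.

no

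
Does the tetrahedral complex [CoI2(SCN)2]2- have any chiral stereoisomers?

no

Only one geometric arrangement is possible.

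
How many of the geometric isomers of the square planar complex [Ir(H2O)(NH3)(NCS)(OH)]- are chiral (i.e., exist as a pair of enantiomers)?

A square has two trans pairs of vertices; adjacent vertices are cis.
Working through the distinct placements yields 3 geometric isomers: (H2O/NH3 trans, NCS/OH trans); (H2O/OH trans, NCS/NH3 trans); (H2O/NCS trans, NH3/OH trans).
Each arrangement has an internal mirror plane or centre of symmetry, so none is chiral.

0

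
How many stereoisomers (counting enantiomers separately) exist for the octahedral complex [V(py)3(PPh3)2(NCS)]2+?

Working through the distinct placements yields 3 geometric isomers: py mer, PPh3 cis; py mer, PPh3 trans; py fac, PPh3 cis.
Each arrangement has an internal mirror plane or centre of symmetry, so none is chiral.

3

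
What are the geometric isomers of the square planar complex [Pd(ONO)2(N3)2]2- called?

The distinct arrangements are (2 in all): ONO cis; ONO trans.

cis and trans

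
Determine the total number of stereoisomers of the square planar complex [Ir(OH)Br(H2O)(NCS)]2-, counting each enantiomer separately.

In a square planar complex each vertex has one trans partner and two cis neighbours.
Systematic placement gives 3 geometric isomers: (Br/NCS trans, H2O/OH trans); (Br/OH trans, H2O/NCS trans); (Br/H2O trans, NCS/OH trans).
Each arrangement has an internal mirror plane or centre of symmetry, so none is chiral.

3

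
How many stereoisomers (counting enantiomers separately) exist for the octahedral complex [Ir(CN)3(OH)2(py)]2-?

3

Working through the distinct placements yields 3 geometric isomers: CN mer, OH cis; CN mer, OH trans; CN fac, OH cis.
Each arrangement has an internal mirror plane or centre of symmetry, so none is chiral.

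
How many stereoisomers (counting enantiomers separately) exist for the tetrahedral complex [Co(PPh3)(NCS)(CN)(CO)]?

Only one geometric arrangement is possible; it has no improper symmetry element, so it exists as a pair of enantiomers (2 stereoisomers).

2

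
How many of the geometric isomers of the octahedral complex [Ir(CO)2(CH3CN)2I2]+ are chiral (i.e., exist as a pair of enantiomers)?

Working through the distinct placements yields 5 geometric isomers: CO trans, CH3CN trans, I trans; CO cis, CH3CN trans, I cis; CO cis, CH3CN cis, I trans; CO cis, CH3CN cis, I cis (chiral); CO trans, CH3CN cis, I cis.
One of these lacks any improper symmetry element and so occurs as an enantiomeric pair, giving 5 + 1 = 6 stereoisomers in total.

1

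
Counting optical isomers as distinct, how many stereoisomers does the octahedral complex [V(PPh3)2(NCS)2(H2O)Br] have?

An octahedron has six vertices in three trans pairs; every non-trans pair is cis.
The distinct arrangements are (6 in all): PPh3 trans, NCS trans; PPh3 cis, NCS cis (3 arrangements, 2 chiral); PPh3 trans, NCS cis; PPh3 cis, NCS trans.
Of these, 2 lack any improper symmetry element and so occur as enantiomeric pairs, giving 6 + 2 = 8 stereoisomers in total.

8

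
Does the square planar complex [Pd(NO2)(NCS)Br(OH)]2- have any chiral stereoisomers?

no

A square has two trans pairs of vertices; adjacent vertices are cis.
Systematic placement gives 3 geometric isomers: (Br/NO2 trans, NCS/OH trans); (Br/OH trans, NCS/NO2 trans); (Br/NCS trans, NO2/OH trans).
Each arrangement has an internal mirror plane or centre of symmetry, so none is chiral.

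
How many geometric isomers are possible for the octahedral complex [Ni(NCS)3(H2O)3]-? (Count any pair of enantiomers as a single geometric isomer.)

An octahedron has six vertices in three trans pairs; every non-trans pair is cis.
The distinct arrangements are (2 in all): NCS mer; NCS fac.

2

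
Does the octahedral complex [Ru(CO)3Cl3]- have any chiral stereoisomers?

no

In an octahedral complex each vertex has one trans partner and four cis neighbours.
The distinct arrangements are (2 in all): CO mer; CO fac.
Each arrangement has an internal mirror plane or centre of symmetry, so none is chiral.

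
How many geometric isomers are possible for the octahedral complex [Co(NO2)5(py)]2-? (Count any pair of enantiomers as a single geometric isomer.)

Only one geometric arrangement is possible.

1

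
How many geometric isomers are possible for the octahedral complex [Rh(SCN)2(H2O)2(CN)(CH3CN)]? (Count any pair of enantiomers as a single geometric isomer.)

6

In an octahedral complex each vertex has one trans partner and four cis neighbours.
Working through the distinct placements yields 6 geometric isomers: SCN trans, H2O trans; SCN cis, H2O cis (3 arrangements, 2 chiral); SCN trans, H2O cis; SCN cis, H2O trans.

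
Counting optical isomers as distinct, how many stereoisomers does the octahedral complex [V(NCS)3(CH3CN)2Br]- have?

3

In an octahedral complex each vertex has one trans partner and four cis neighbours.
There are 3 geometric isomers: NCS mer, CH3CN cis; NCS mer, CH3CN trans; NCS fac, CH3CN cis.
Each arrangement has an internal mirror plane or centre of symmetry, so none is chiral.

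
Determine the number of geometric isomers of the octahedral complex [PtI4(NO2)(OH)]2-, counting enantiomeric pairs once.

An octahedron has six vertices in three trans pairs; every non-trans pair is cis.
The distinct arrangements are (2 in all): NO2 and OH mutually trans; NO2 and OH mutually cis.

2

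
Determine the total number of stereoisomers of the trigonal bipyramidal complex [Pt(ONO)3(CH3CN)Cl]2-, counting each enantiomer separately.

The distinct arrangements are (4 in all): CH3CN axial, Cl axial; CH3CN axial, Cl equatorial; CH3CN equatorial, Cl axial; CH3CN equatorial, Cl equatorial.
Each arrangement has an internal mirror plane or centre of symmetry, so none is chiral.

4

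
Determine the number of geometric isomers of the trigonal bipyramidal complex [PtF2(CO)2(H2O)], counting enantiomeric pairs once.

A trigonal bipyramid has two axial and three equatorial sites, which are chemically inequivalent.
Exhaustive case analysis gives 5 geometric isomers.

5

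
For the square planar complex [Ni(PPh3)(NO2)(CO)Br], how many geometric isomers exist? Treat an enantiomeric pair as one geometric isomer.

3

Systematic placement gives 3 geometric isomers: (Br/NO2 trans, CO/PPh3 trans); (Br/PPh3 trans, CO/NO2 trans); (Br/CO trans, NO2/PPh3 trans).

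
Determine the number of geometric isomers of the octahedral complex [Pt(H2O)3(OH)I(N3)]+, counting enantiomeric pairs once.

In an octahedral complex each vertex has one trans partner and four cis neighbours.
Systematic placement gives 4 geometric isomers: H2O mer (3 arrangements); H2O fac (chiral).

4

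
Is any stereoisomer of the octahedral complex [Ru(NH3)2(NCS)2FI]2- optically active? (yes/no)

yes

The distinct arrangements are (6 in all): NH3 trans, NCS trans; NH3 cis, NCS cis (3 arrangements, 2 chiral); NH3 trans, NCS cis; NH3 cis, NCS trans.
Of these, 2 lack any improper symmetry element and so occur as enantiomeric pairs, giving 6 + 2 = 8 stereoisomers in total.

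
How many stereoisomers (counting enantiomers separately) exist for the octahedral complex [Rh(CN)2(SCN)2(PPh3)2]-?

6

Systematic placement gives 5 geometric isomers: CN trans, SCN trans, PPh3 trans; CN trans, SCN cis, PPh3 cis; CN cis, SCN trans, PPh3 cis; CN cis, SCN cis, PPh3 cis (chiral); CN cis, SCN cis, PPh3 trans.
One of these lacks any improper symmetry element and so occurs as an enantiomeric pair, giving 5 + 1 = 6 stereoisomers in total.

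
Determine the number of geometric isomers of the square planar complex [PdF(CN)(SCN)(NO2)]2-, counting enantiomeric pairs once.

3

A square has two trans pairs of vertices; adjacent vertices are cis.
The distinct arrangements are (3 in all): (CN/NO2 trans, F/SCN trans); (CN/SCN trans, F/NO2 trans); (CN/F trans, NO2/SCN trans).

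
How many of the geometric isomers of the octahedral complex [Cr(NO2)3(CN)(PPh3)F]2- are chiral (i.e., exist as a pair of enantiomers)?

Working through the distinct placements yields 4 geometric isomers: NO2 mer (3 arrangements); NO2 fac (chiral).
One of these lacks any improper symmetry element and so occurs as an enantiomeric pair, giving 4 + 1 = 5 stereoisomers in total.

1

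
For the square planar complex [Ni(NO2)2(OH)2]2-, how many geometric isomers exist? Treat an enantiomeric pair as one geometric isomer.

2

Working through the distinct placements yields 2 geometric isomers: NO2 cis; NO2 trans.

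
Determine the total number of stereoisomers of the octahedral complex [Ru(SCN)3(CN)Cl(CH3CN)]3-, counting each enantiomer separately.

The six octahedral sites form three mutually perpendicular trans pairs.
The distinct arrangements are (4 in all): SCN mer (3 arrangements); SCN fac (chiral).
One of these lacks any improper symmetry element and so occurs as an enantiomeric pair, giving 4 + 1 = 5 stereoisomers in total.

5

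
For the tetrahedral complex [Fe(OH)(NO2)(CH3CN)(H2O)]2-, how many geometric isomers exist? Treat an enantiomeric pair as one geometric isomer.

In a tetrahedral complex all four positions are equivalent and every pair of ligands is adjacent — there is no cis/trans distinction.
Only one geometric arrangement is possible; it has no improper symmetry element, so it exists as a pair of enantiomers (2 stereoisomers).

1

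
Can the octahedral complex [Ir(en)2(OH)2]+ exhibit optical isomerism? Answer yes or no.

In an octahedral complex each vertex has one trans partner and four cis neighbours.
Each en is bidentate and must span two cis positions.
Systematic placement gives 2 geometric isomers: OH trans; OH cis (chiral).
One of these lacks any improper symmetry element and so occurs as an enantiomeric pair, giving 2 + 1 = 3 stereoisomers in total.

yes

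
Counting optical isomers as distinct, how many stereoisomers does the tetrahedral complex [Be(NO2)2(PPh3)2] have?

1

In a tetrahedral complex all four positions are equivalent and every pair of ligands is adjacent — there is no cis/trans distinction.
Only one geometric arrangement is possible.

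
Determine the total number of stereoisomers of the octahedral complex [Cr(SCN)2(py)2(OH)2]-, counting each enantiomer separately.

6

There are 5 geometric isomers: SCN trans, py trans, OH trans; SCN cis, py cis, OH trans; SCN cis, py trans, OH cis; SCN cis, py cis, OH cis (chiral); SCN trans, py cis, OH cis.
One of these lacks any improper symmetry element and so occurs as an enantiomeric pair, giving 5 + 1 = 6 stereoisomers in total.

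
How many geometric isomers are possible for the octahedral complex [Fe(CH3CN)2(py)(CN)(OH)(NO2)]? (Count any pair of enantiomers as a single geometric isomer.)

Systematic enumeration (placing each ligand type in turn and discarding arrangements equivalent by rotation or reflection) gives 9 geometric isomers.

9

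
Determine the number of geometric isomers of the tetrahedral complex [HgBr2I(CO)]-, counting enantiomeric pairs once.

1

All four vertices of a tetrahedron are equivalent and mutually adjacent, so cis/trans isomerism cannot arise.
Only one geometric arrangement is possible.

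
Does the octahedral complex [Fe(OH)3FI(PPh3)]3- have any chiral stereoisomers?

yes

An octahedron has six vertices in three trans pairs; every non-trans pair is cis.
The distinct arrangements are (4 in all): OH mer (3 arrangements); OH fac (chiral).
One of these lacks any improper symmetry element and so occurs as an enantiomeric pair, giving 4 + 1 = 5 stereoisomers in total.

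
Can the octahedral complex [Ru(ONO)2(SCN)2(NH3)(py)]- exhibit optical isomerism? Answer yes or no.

yes

The six octahedral sites form three mutually perpendicular trans pairs.
Working through the distinct placements yields 6 geometric isomers: ONO cis, SCN cis (3 arrangements, 2 chiral); ONO cis, SCN trans; ONO trans, SCN cis; ONO trans, SCN trans.
Of these, 2 lack any improper symmetry element and so occur as enantiomeric pairs, giving 6 + 2 = 8 stereoisomers in total.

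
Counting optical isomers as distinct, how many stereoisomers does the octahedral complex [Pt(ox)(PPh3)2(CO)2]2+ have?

4

In an octahedral complex each vertex has one trans partner and four cis neighbours.
Each ox is bidentate and must span two cis positions.
Working through the distinct placements yields 3 geometric isomers: PPh3 cis, CO trans; PPh3 cis, CO cis (chiral); PPh3 trans, CO cis.
One of these lacks any improper symmetry element and so occurs as an enantiomeric pair, giving 3 + 1 = 4 stereoisomers in total.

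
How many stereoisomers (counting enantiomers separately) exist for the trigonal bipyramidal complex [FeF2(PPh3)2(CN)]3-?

6

In a trigonal bipyramid the two axial positions differ from the three equatorial ones.
Systematic enumeration (placing each ligand type in turn and discarding arrangements equivalent by rotation or reflection) gives 5 geometric isomers.
One of these lacks any improper symmetry element and so occurs as an enantiomeric pair, giving 5 + 1 = 6 stereoisomers in total.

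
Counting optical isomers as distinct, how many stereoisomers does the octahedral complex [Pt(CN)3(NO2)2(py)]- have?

The distinct arrangements are (3 in all): CN mer, NO2 cis; CN mer, NO2 trans; CN fac, NO2 cis.
Each arrangement has an internal mirror plane or centre of symmetry, so none is chiral.

3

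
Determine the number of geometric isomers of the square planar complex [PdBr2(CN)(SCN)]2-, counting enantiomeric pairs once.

In a square planar complex each vertex has one trans partner and two cis neighbours.
Working through the distinct placements yields 2 geometric isomers: Br cis; Br trans.

2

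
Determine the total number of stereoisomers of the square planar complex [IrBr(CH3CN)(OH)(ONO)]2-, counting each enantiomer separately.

In a square planar complex each vertex has one trans partner and two cis neighbours.
Working through the distinct placements yields 3 geometric isomers: (Br/OH trans, CH3CN/ONO trans); (Br/ONO trans, CH3CN/OH trans); (Br/CH3CN trans, OH/ONO trans).
Each arrangement has an internal mirror plane or centre of symmetry, so none is chiral.

3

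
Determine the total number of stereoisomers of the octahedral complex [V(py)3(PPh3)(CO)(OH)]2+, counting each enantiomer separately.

5

The six octahedral sites form three mutually perpendicular trans pairs.
The distinct arrangements are (4 in all): py mer (3 arrangements); py fac (chiral).
One of these lacks any improper symmetry element and so occurs as an enantiomeric pair, giving 4 + 1 = 5 stereoisomers in total.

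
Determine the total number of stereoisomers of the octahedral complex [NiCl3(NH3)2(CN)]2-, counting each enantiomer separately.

An octahedron has six vertices in three trans pairs; every non-trans pair is cis.
The distinct arrangements are (3 in all): Cl mer, NH3 trans; Cl fac, NH3 cis; Cl mer, NH3 cis.
Each arrangement has an internal mirror plane or centre of symmetry, so none is chiral.

3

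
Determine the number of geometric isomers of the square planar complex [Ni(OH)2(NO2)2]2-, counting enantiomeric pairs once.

2

A square has two trans pairs of vertices; adjacent vertices are cis.
The distinct arrangements are (2 in all): OH cis; OH trans.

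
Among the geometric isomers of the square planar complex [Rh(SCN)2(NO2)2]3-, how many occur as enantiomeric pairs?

A square has two trans pairs of vertices; adjacent vertices are cis.
Systematic placement gives 2 geometric isomers: SCN cis; SCN trans.
Each arrangement has an internal mirror plane or centre of symmetry, so none is chiral.

0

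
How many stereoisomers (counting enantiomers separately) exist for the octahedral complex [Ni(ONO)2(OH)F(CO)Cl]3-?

15

In an octahedral complex each vertex has one trans partner and four cis neighbours.
Exhaustive case analysis gives 9 geometric isomers.
Of these, 6 lack any improper symmetry element and so occur as enantiomeric pairs, giving 9 + 6 = 15 stereoisomers in total.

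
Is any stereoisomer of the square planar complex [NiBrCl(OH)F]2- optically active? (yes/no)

no

In a square planar complex each vertex has one trans partner and two cis neighbours.
There are 3 geometric isomers: (Br/F trans, Cl/OH trans); (Br/OH trans, Cl/F trans); (Br/Cl trans, F/OH trans).
Each arrangement has an internal mirror plane or centre of symmetry, so none is chiral.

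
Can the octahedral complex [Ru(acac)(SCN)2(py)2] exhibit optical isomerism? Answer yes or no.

An octahedron has six vertices in three trans pairs; every non-trans pair is cis.
Each acac is bidentate and must span two cis positions.
The distinct arrangements are (3 in all): SCN trans, py cis; SCN cis, py trans; SCN cis, py cis (chiral).
One of these lacks any improper symmetry element and so occurs as an enantiomeric pair, giving 3 + 1 = 4 stereoisomers in total.

yes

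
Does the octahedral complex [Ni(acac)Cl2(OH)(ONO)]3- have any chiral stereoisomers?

The six octahedral sites form three mutually perpendicular trans pairs.
Each acac is bidentate and must span two cis positions.
The distinct arrangements are (4 in all): Cl trans; Cl cis (3 arrangements, 2 chiral).
Of these, 2 lack any improper symmetry element and so occur as enantiomeric pairs, giving 4 + 2 = 6 stereoisomers in total.

yes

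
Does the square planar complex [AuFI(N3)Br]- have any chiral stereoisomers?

no

Systematic placement gives 3 geometric isomers: (Br/I trans, F/N3 trans); (Br/N3 trans, F/I trans); (Br/F trans, I/N3 trans).
Each arrangement has an internal mirror plane or centre of symmetry, so none is chiral.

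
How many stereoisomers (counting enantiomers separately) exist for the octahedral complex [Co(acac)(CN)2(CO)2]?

4

In an octahedral complex each vertex has one trans partner and four cis neighbours.
Each acac is bidentate and must span two cis positions.
There are 3 geometric isomers: CN trans, CO cis; CN cis, CO cis (chiral); CN cis, CO trans.
One of these lacks any improper symmetry element and so occurs as an enantiomeric pair, giving 3 + 1 = 4 stereoisomers in total.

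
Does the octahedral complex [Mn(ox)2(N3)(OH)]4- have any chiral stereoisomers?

Each ox is bidentate and must span two cis positions.
There are 2 geometric isomers: N3 and OH mutually trans; N3 and OH mutually cis (chiral).
One of these lacks any improper symmetry element and so occurs as an enantiomeric pair, giving 2 + 1 = 3 stereoisomers in total.

yes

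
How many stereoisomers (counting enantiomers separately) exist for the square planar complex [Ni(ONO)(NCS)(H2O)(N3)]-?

Working through the distinct placements yields 3 geometric isomers: (H2O/NCS trans, N3/ONO trans); (H2O/ONO trans, N3/NCS trans); (H2O/N3 trans, NCS/ONO trans).
Each arrangement has an internal mirror plane or centre of symmetry, so none is chiral.

3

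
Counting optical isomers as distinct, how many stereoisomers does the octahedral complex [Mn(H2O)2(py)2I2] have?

6

The six octahedral sites form three mutually perpendicular trans pairs.
Working through the distinct placements yields 5 geometric isomers: H2O trans, py trans, I trans; H2O trans, py cis, I cis; H2O cis, py trans, I cis; H2O cis, py cis, I cis (chiral); H2O cis, py cis, I trans.
One of these lacks any improper symmetry element and so occurs as an enantiomeric pair, giving 5 + 1 = 6 stereoisomers in total.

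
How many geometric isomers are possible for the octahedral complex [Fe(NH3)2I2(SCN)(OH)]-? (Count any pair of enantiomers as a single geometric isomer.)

6

An octahedron has six vertices in three trans pairs; every non-trans pair is cis.
Systematic placement gives 6 geometric isomers: NH3 trans, I trans; NH3 cis, I trans; NH3 cis, I cis (3 arrangements, 2 chiral); NH3 trans, I cis.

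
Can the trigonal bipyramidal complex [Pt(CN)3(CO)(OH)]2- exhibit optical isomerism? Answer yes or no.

Systematic placement gives 4 geometric isomers: CO equatorial, OH equatorial; CO axial, OH equatorial; CO equatorial, OH axial; CO axial, OH axial.
Each arrangement has an internal mirror plane or centre of symmetry, so none is chiral.

no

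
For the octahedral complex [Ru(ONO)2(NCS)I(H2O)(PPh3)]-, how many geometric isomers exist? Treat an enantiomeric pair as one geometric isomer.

9

In an octahedral complex each vertex has one trans partner and four cis neighbours.
Placing the ligands in turn and identifying arrangements related by rotation or reflection leaves 9 distinct geometric isomers.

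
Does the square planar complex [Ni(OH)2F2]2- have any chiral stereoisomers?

no

A square has two trans pairs of vertices; adjacent vertices are cis.
Working through the distinct placements yields 2 geometric isomers: OH cis; OH trans.
Each arrangement has an internal mirror plane or centre of symmetry, so none is chiral.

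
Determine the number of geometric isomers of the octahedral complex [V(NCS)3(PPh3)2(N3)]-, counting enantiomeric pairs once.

An octahedron has six vertices in three trans pairs; every non-trans pair is cis.
The distinct arrangements are (3 in all): NCS mer, PPh3 trans; NCS fac, PPh3 cis; NCS mer, PPh3 cis.

3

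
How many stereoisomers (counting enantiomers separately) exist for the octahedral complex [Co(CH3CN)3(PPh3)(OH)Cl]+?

The six octahedral sites form three mutually perpendicular trans pairs.
The distinct arrangements are (4 in all): CH3CN mer (3 arrangements); CH3CN fac (chiral).
One of these lacks any improper symmetry element and so occurs as an enantiomeric pair, giving 4 + 1 = 5 stereoisomers in total.

5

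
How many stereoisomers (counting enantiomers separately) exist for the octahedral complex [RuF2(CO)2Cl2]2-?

6

An octahedron has six vertices in three trans pairs; every non-trans pair is cis.
The distinct arrangements are (5 in all): F trans, CO trans, Cl trans; F cis, CO trans, Cl cis; F trans, CO cis, Cl cis; F cis, CO cis, Cl cis (chiral); F cis, CO cis, Cl trans.
One of these lacks any improper symmetry element and so occurs as an enantiomeric pair, giving 5 + 1 = 6 stereoisomers in total.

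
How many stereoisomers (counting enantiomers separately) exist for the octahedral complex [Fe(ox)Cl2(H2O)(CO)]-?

6

The six octahedral sites form three mutually perpendicular trans pairs.
Each ox is bidentate and must span two cis positions.
Systematic placement gives 4 geometric isomers: Cl cis (3 arrangements, 2 chiral); Cl trans.
Of these, 2 lack any improper symmetry element and so occur as enantiomeric pairs, giving 4 + 2 = 6 stereoisomers in total.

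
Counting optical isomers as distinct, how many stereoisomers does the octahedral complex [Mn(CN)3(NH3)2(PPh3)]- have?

3

An octahedron has six vertices in three trans pairs; every non-trans pair is cis.
Working through the distinct placements yields 3 geometric isomers: CN mer, NH3 cis; CN mer, NH3 trans; CN fac, NH3 cis.
Each arrangement has an internal mirror plane or centre of symmetry, so none is chiral.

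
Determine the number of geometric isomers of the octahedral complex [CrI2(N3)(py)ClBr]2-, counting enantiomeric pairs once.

9

In an octahedral complex each vertex has one trans partner and four cis neighbours.
Exhaustive case analysis gives 9 geometric isomers.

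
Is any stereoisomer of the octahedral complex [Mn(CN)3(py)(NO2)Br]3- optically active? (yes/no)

The six octahedral sites form three mutually perpendicular trans pairs.
Working through the distinct placements yields 4 geometric isomers: CN mer (3 arrangements); CN fac (chiral).
One of these lacks any improper symmetry element and so occurs as an enantiomeric pair, giving 4 + 1 = 5 stereoisomers in total.

yes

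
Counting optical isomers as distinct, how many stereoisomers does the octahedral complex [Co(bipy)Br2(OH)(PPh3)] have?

6

Each bipy is bidentate and must span two cis positions.
The distinct arrangements are (4 in all): Br trans; Br cis (3 arrangements, 2 chiral).
Of these, 2 lack any improper symmetry element and so occur as enantiomeric pairs, giving 4 + 2 = 6 stereoisomers in total.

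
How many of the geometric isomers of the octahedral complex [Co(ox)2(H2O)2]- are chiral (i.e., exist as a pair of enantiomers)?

1

The six octahedral sites form three mutually perpendicular trans pairs.
Each ox is bidentate and must span two cis positions.
Working through the distinct placements yields 2 geometric isomers: H2O trans; H2O cis (chiral).
One of these lacks any improper symmetry element and so occurs as an enantiomeric pair, giving 2 + 1 = 3 stereoisomers in total.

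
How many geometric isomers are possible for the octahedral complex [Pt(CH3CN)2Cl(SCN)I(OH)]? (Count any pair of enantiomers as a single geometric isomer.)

9

In an octahedral complex each vertex has one trans partner and four cis neighbours.
Placing the ligands in turn and identifying arrangements related by rotation or reflection leaves 9 distinct geometric isomers.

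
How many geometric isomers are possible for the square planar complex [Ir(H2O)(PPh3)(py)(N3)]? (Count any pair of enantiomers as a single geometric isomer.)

The distinct arrangements are (3 in all): (H2O/PPh3 trans, N3/py trans); (H2O/py trans, N3/PPh3 trans); (H2O/N3 trans, PPh3/py trans).

3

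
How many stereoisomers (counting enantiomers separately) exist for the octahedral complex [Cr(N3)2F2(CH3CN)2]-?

The six octahedral sites form three mutually perpendicular trans pairs.
There are 5 geometric isomers: N3 trans, F trans, CH3CN trans; N3 cis, F cis, CH3CN trans; N3 trans, F cis, CH3CN cis; N3 cis, F cis, CH3CN cis (chiral); N3 cis, F trans, CH3CN cis.
One of these lacks any improper symmetry element and so occurs as an enantiomeric pair, giving 5 + 1 = 6 stereoisomers in total.

6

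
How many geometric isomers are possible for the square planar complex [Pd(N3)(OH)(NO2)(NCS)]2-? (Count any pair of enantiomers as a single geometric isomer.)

Systematic placement gives 3 geometric isomers: (N3/NO2 trans, NCS/OH trans); (N3/OH trans, NCS/NO2 trans); (N3/NCS trans, NO2/OH trans).

3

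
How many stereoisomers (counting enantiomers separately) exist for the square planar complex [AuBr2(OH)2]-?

2

A square has two trans pairs of vertices; adjacent vertices are cis.
There are 2 geometric isomers: Br cis; Br trans.
Each arrangement has an internal mirror plane or centre of symmetry, so none is chiral.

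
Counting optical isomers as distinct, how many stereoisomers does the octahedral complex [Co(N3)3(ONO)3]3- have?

The six octahedral sites form three mutually perpendicular trans pairs.
There are 2 geometric isomers: N3 mer; N3 fac.
Each arrangement has an internal mirror plane or centre of symmetry, so none is chiral.

2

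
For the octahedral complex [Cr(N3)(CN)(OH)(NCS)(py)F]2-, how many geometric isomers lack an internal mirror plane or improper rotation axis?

An octahedron has six vertices in three trans pairs; every non-trans pair is cis.
Placing the ligands in turn and identifying arrangements related by rotation or reflection leaves 15 distinct geometric isomers.
Of these, 15 lack any improper symmetry element and so occur as enantiomeric pairs, giving 15 + 15 = 30 stereoisomers in total.

15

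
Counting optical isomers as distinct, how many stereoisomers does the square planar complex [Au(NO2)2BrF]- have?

In a square planar complex each vertex has one trans partner and two cis neighbours.
The distinct arrangements are (2 in all): NO2 cis; NO2 trans.
Each arrangement has an internal mirror plane or centre of symmetry, so none is chiral.

2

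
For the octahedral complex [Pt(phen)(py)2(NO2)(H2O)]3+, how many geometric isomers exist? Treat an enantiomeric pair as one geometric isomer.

In an octahedral complex each vertex has one trans partner and four cis neighbours.
Each phen is bidentate and must span two cis positions.
The distinct arrangements are (4 in all): py cis (3 arrangements, 2 chiral); py trans.

4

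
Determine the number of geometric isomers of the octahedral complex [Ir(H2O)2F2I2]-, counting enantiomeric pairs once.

5

Systematic placement gives 5 geometric isomers: H2O trans, F trans, I trans; H2O cis, F trans, I cis; H2O cis, F cis, I trans; H2O cis, F cis, I cis (chiral); H2O trans, F cis, I cis.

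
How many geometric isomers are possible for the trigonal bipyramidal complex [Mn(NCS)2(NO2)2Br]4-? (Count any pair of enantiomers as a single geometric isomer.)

5

A trigonal bipyramid has two axial and three equatorial sites, which are chemically inequivalent.
Placing the ligands in turn and identifying arrangements related by rotation or reflection leaves 5 distinct geometric isomers.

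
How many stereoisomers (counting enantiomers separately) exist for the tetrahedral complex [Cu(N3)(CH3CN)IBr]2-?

Only one geometric arrangement is possible; it has no improper symmetry element, so it exists as a pair of enantiomers (2 stereoisomers).

2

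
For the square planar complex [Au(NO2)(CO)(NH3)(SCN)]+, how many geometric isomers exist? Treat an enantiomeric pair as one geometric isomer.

A square has two trans pairs of vertices; adjacent vertices are cis.
The distinct arrangements are (3 in all): (CO/NO2 trans, NH3/SCN trans); (CO/SCN trans, NH3/NO2 trans); (CO/NH3 trans, NO2/SCN trans).

3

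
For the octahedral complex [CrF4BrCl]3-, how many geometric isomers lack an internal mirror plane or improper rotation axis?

0

In an octahedral complex each vertex has one trans partner and four cis neighbours.
There are 2 geometric isomers: Br and Cl mutually trans; Br and Cl mutually cis.
Each arrangement has an internal mirror plane or centre of symmetry, so none is chiral.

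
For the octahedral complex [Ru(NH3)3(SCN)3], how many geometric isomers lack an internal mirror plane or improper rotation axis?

Systematic placement gives 2 geometric isomers: NH3 mer; NH3 fac.
Each arrangement has an internal mirror plane or centre of symmetry, so none is chiral.

0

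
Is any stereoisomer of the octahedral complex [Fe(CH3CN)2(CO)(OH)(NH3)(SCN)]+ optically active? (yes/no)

yes

In an octahedral complex each vertex has one trans partner and four cis neighbours.
Systematic enumeration (placing each ligand type in turn and discarding arrangements equivalent by rotation or reflection) gives 9 geometric isomers.
Of these, 6 lack any improper symmetry element and so occur as enantiomeric pairs, giving 9 + 6 = 15 stereoisomers in total.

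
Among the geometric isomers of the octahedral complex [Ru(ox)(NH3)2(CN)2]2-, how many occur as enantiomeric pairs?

The six octahedral sites form three mutually perpendicular trans pairs.
Each ox is bidentate and must span two cis positions.
Working through the distinct placements yields 3 geometric isomers: NH3 cis, CN trans; NH3 cis, CN cis (chiral); NH3 trans, CN cis.
One of these lacks any improper symmetry element and so occurs as an enantiomeric pair, giving 3 + 1 = 4 stereoisomers in total.

1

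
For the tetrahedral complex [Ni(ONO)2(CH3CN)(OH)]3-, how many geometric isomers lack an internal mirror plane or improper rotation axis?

In a tetrahedral complex all four positions are equivalent and every pair of ligands is adjacent — there is no cis/trans distinction.
Only one geometric arrangement is possible.

0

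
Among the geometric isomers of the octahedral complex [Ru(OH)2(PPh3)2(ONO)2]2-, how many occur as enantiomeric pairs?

There are 5 geometric isomers: OH trans, PPh3 trans, ONO trans; OH trans, PPh3 cis, ONO cis; OH cis, PPh3 trans, ONO cis; OH cis, PPh3 cis, ONO cis (chiral); OH cis, PPh3 cis, ONO trans.
One of these lacks any improper symmetry element and so occurs as an enantiomeric pair, giving 5 + 1 = 6 stereoisomers in total.

1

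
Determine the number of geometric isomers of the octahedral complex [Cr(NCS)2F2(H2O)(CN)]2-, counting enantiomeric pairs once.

6

The six octahedral sites form three mutually perpendicular trans pairs.
Systematic placement gives 6 geometric isomers: NCS trans, F cis; NCS cis, F cis (3 arrangements, 2 chiral); NCS trans, F trans; NCS cis, F trans.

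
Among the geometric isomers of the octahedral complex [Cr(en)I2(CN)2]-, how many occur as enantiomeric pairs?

1

Each en is bidentate and must span two cis positions.
Systematic placement gives 3 geometric isomers: I cis, CN trans; I cis, CN cis (chiral); I trans, CN cis.
One of these lacks any improper symmetry element and so occurs as an enantiomeric pair, giving 3 + 1 = 4 stereoisomers in total.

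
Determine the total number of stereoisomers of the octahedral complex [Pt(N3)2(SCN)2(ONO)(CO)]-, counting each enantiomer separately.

8

There are 6 geometric isomers: N3 cis, SCN trans; N3 cis, SCN cis (3 arrangements, 2 chiral); N3 trans, SCN trans; N3 trans, SCN cis.
Of these, 2 lack any improper symmetry element and so occur as enantiomeric pairs, giving 6 + 2 = 8 stereoisomers in total.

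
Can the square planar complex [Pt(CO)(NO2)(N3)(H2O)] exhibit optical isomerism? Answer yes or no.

In a square planar complex each vertex has one trans partner and two cis neighbours.
The distinct arrangements are (3 in all): (CO/N3 trans, H2O/NO2 trans); (CO/NO2 trans, H2O/N3 trans); (CO/H2O trans, N3/NO2 trans).
Each arrangement has an internal mirror plane or centre of symmetry, so none is chiral.

no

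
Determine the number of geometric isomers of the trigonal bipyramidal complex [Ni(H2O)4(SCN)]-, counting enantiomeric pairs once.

In a trigonal bipyramid the two axial positions differ from the three equatorial ones.
Systematic placement gives 2 geometric isomers: SCN equatorial; SCN axial.

2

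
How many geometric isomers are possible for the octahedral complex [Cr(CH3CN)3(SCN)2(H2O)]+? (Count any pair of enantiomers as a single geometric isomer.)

The six octahedral sites form three mutually perpendicular trans pairs.
Working through the distinct placements yields 3 geometric isomers: CH3CN mer, SCN trans; CH3CN mer, SCN cis; CH3CN fac, SCN cis.

3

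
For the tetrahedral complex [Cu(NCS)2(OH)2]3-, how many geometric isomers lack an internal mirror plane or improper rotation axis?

0

All four vertices of a tetrahedron are equivalent and mutually adjacent, so cis/trans isomerism cannot arise.
Only one geometric arrangement is possible.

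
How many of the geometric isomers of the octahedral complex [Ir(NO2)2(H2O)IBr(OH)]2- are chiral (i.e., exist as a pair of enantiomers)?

The six octahedral sites form three mutually perpendicular trans pairs.
Exhaustive case analysis gives 9 geometric isomers.
Of these, 6 lack any improper symmetry element and so occur as enantiomeric pairs, giving 9 + 6 = 15 stereoisomers in total.

6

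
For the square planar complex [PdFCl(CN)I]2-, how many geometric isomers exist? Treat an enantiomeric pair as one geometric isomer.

A square has two trans pairs of vertices; adjacent vertices are cis.
Working through the distinct placements yields 3 geometric isomers: (CN/F trans, Cl/I trans); (CN/I trans, Cl/F trans); (CN/Cl trans, F/I trans).

3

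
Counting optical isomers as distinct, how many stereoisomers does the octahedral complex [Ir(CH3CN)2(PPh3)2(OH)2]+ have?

6

An octahedron has six vertices in three trans pairs; every non-trans pair is cis.
Working through the distinct placements yields 5 geometric isomers: CH3CN trans, PPh3 trans, OH trans; CH3CN trans, PPh3 cis, OH cis; CH3CN cis, PPh3 trans, OH cis; CH3CN cis, PPh3 cis, OH cis (chiral); CH3CN cis, PPh3 cis, OH trans.
One of these lacks any improper symmetry element and so occurs as an enantiomeric pair, giving 5 + 1 = 6 stereoisomers in total.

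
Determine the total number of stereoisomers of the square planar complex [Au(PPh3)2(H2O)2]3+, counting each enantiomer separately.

2

A square has two trans pairs of vertices; adjacent vertices are cis.
Systematic placement gives 2 geometric isomers: PPh3 cis; PPh3 trans.
Each arrangement has an internal mirror plane or centre of symmetry, so none is chiral.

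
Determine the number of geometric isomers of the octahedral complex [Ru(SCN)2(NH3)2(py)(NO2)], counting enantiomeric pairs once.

In an octahedral complex each vertex has one trans partner and four cis neighbours.
There are 6 geometric isomers: SCN cis, NH3 trans; SCN trans, NH3 trans; SCN cis, NH3 cis (3 arrangements, 2 chiral); SCN trans, NH3 cis.

6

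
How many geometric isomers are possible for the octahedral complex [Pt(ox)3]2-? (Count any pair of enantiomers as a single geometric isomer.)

In an octahedral complex each vertex has one trans partner and four cis neighbours.
Each ox is bidentate and must span two cis positions.
Only one geometric arrangement is possible; it has no improper symmetry element, so it exists as a pair of enantiomers (2 stereoisomers).

1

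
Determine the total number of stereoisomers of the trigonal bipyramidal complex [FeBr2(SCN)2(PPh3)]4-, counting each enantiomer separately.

6

In a trigonal bipyramid the two axial positions differ from the three equatorial ones.
Placing the ligands in turn and identifying arrangements related by rotation or reflection leaves 5 distinct geometric isomers.
One of these lacks any improper symmetry element and so occurs as an enantiomeric pair, giving 5 + 1 = 6 stereoisomers in total.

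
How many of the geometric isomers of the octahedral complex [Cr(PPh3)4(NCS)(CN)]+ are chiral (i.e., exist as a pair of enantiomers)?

An octahedron has six vertices in three trans pairs; every non-trans pair is cis.
The distinct arrangements are (2 in all): NCS and CN mutually trans; NCS and CN mutually cis.
Each arrangement has an internal mirror plane or centre of symmetry, so none is chiral.

0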